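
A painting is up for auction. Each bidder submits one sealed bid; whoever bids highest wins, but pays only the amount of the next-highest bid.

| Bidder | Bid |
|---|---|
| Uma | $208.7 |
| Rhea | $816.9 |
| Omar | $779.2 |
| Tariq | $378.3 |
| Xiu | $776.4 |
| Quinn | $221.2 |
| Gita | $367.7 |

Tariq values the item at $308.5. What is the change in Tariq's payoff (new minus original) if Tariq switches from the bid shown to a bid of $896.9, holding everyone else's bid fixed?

−$508.4

The highest bid among the other bidders is $816.9; Tariq's bid doesn't change that.
Original bid $378.3: Tariq is not highest (top rival bid is $816.9); payoff $0.
Alternative bid $896.9: Tariq is highest, pays the top rival bid $816.9; payoff $308.5 − $816.9 = −$508.4.
Change in payoff = −$508.4 − ($0) = −$508.4.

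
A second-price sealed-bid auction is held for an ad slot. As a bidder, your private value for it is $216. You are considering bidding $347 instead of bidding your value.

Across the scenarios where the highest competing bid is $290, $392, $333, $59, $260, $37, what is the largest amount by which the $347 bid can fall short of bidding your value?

$117

$290: truthful gives $0, deviation gives −$74 → loss $74.
$392: same outcome either way → loss $0.
$333: truthful gives $0, deviation gives −$117 → loss $117.
$59: same outcome either way → loss $0.
$260: truthful gives $0, deviation gives −$44 → loss $44.
$37: same outcome either way → loss $0.
Maximum loss: $117.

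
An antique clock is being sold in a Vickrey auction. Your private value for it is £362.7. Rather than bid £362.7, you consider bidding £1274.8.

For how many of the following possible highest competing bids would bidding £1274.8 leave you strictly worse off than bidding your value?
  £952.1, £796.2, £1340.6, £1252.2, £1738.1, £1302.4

The deviation hurts exactly when the highest competing bid lies strictly between £362.7 and £1274.8 — overbidding then wins at a price above your value.
£952.1: inside the interval → strictly worse (loss £589.4).
£796.2: inside the interval → strictly worse (loss £433.5).
£1340.6: above both → same outcome either way.
£1252.2: inside the interval → strictly worse (loss £889.5).
£1738.1: above both → same outcome either way.
£1302.4: above both → same outcome either way.
Count: 3.

3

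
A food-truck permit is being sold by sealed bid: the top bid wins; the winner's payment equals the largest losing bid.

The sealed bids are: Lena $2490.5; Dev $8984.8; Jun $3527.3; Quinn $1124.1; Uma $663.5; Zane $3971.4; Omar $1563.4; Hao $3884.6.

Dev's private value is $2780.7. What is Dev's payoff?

−$1190.7

Highest bid: Dev at $8984.8, so Dev wins.
Second-highest bid: Zane at $3971.4 — that is the price the winner pays.
Dev's payoff = value − price = $2780.7 − $3971.4 = −$1190.7.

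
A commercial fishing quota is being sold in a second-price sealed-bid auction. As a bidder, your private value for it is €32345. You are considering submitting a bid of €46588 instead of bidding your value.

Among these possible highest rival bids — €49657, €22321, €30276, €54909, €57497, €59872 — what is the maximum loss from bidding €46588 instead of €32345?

€0

€49657: same outcome either way → loss €0.
€22321: same outcome either way → loss €0.
€30276: same outcome either way → loss €0.
€54909: same outcome either way → loss €0.
€57497: same outcome either way → loss €0.
€59872: same outcome either way → loss €0.
Maximum loss: €0.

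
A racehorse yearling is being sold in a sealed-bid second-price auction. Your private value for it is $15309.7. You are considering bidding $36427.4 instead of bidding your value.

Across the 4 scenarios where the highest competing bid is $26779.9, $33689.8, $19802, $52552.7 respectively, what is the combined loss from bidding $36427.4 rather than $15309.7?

$34342.6

The deviation costs you only when the competing bid falls strictly between $15309.7 and $36427.4; elsewhere both bids give the same outcome.
$26779.9: truthful payoff $0, deviation payoff −$11470.2 → loss $11470.2.
$33689.8: truthful payoff $0, deviation payoff −$18380.1 → loss $18380.1.
$19802: truthful payoff $0, deviation payoff −$4492.3 → loss $4492.3.
$52552.7: outcomes coincide → loss $0.
Total loss = $11470.2 + $18380.1 + $4492.3 = $34342.6.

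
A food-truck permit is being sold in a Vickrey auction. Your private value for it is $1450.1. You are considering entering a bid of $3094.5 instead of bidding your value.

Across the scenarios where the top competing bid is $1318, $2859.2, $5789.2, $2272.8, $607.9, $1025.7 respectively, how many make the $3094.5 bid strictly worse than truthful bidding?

The deviation hurts exactly when the highest competing bid lies strictly between $1450.1 and $3094.5 — overbidding then wins at a price above your value.
$1318: below both → same outcome either way.
$2859.2: inside the interval → strictly worse (loss $1409.1).
$5789.2: above both → same outcome either way.
$2272.8: inside the interval → strictly worse (loss $822.7).
$607.9: below both → same outcome either way.
$1025.7: below both → same outcome either way.
Count: 2.

2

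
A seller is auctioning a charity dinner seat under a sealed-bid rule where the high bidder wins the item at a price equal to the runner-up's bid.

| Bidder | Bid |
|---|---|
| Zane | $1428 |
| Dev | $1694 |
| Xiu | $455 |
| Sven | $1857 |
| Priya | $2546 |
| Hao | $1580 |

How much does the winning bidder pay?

$1857

Highest bid: Priya at $2546, so Priya wins.
Second-highest bid: Sven at $1857 — that is the price the winner pays.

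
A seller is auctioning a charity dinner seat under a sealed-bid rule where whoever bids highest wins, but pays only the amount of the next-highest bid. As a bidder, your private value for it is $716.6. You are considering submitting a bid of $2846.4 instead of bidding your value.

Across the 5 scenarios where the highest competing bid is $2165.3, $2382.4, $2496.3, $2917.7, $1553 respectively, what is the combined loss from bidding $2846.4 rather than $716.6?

The deviation costs you only when the competing bid falls strictly between $716.6 and $2846.4; elsewhere both bids give the same outcome.
$2165.3: truthful payoff $0, deviation payoff −$1448.7 → loss $1448.7.
$2382.4: truthful payoff $0, deviation payoff −$1665.8 → loss $1665.8.
$2496.3: truthful payoff $0, deviation payoff −$1779.7 → loss $1779.7.
$2917.7: outcomes coincide → loss $0.
$1553: truthful payoff $0, deviation payoff −$836.4 → loss $836.4.
Total loss = $1448.7 + $1665.8 + $1779.7 + $836.4 = $5730.6.

$5730.6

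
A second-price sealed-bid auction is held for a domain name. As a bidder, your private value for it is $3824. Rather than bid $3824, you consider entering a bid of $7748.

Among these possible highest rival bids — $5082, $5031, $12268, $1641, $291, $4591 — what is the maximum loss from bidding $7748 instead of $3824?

$1258

$5082: truthful gives $0, deviation gives −$1258 → loss $1258.
$5031: truthful gives $0, deviation gives −$1207 → loss $1207.
$12268: same outcome either way → loss $0.
$1641: same outcome either way → loss $0.
$291: same outcome either way → loss $0.
$4591: truthful gives $0, deviation gives −$767 → loss $767.
Maximum loss: $1258.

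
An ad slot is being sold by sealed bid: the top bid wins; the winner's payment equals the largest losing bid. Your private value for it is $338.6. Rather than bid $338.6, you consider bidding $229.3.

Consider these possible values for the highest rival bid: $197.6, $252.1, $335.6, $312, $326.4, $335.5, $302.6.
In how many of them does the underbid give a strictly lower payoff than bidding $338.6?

6

The deviation hurts exactly when the highest competing bid lies strictly between $229.3 and $338.6 — underbidding then forfeits a profitable win.
$197.6: below both → same outcome either way.
$252.1: inside the interval → strictly worse (loss $86.5).
$335.6: inside the interval → strictly worse (loss $3).
$312: inside the interval → strictly worse (loss $26.6).
$326.4: inside the interval → strictly worse (loss $12.2).
$335.5: inside the interval → strictly worse (loss $3.1).
$302.6: inside the interval → strictly worse (loss $36).
Count: 6.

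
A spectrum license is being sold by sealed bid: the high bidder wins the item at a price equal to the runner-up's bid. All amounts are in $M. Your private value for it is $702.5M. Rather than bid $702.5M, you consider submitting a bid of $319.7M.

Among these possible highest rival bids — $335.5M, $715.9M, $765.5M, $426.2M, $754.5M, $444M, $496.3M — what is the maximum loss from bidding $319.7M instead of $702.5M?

$335.5M: truthful gives $367M, deviation gives $0M → loss $367M.
$715.9M: same outcome either way → loss $0M.
$765.5M: same outcome either way → loss $0M.
$426.2M: truthful gives $276.3M, deviation gives $0M → loss $276.3M.
$754.5M: same outcome either way → loss $0M.
$444M: truthful gives $258.5M, deviation gives $0M → loss $258.5M.
$496.3M: truthful gives $206.2M, deviation gives $0M → loss $206.2M.
Maximum loss: $367M.

$367M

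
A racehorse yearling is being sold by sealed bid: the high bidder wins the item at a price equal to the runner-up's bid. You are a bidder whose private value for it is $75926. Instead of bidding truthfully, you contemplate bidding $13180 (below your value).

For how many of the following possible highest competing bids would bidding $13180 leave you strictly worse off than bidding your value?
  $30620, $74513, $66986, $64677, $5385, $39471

5

The deviation hurts exactly when the highest competing bid lies strictly between $13180 and $75926 — underbidding then forfeits a profitable win.
$30620: inside the interval → strictly worse (loss $45306).
$74513: inside the interval → strictly worse (loss $1413).
$66986: inside the interval → strictly worse (loss $8940).
$64677: inside the interval → strictly worse (loss $11249).
$5385: below both → same outcome either way.
$39471: inside the interval → strictly worse (loss $36455).
Count: 5.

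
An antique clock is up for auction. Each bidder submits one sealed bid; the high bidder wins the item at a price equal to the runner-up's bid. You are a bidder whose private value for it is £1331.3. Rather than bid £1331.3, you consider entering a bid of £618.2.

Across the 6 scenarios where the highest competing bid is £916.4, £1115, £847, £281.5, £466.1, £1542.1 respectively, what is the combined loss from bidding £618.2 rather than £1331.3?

£1115.5

The deviation costs you only when the competing bid falls strictly between £618.2 and £1331.3; elsewhere both bids give the same outcome.
£916.4: truthful payoff £414.9, deviation payoff £0 → loss £414.9.
£1115: truthful payoff £216.3, deviation payoff £0 → loss £216.3.
£847: truthful payoff £484.3, deviation payoff £0 → loss £484.3.
£281.5: outcomes coincide → loss £0.
£466.1: outcomes coincide → loss £0.
£1542.1: outcomes coincide → loss £0.
Total loss = £414.9 + £216.3 + £484.3 = £1115.5.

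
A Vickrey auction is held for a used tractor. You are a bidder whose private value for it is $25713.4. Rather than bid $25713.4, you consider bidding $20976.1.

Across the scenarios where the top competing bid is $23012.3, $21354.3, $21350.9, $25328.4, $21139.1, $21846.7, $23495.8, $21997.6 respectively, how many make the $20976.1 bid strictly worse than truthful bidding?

8

The deviation hurts exactly when the highest competing bid lies strictly between $20976.1 and $25713.4 — underbidding then forfeits a profitable win.
$23012.3: inside the interval → strictly worse (loss $2701.1).
$21354.3: inside the interval → strictly worse (loss $4359.1).
$21350.9: inside the interval → strictly worse (loss $4362.5).
$25328.4: inside the interval → strictly worse (loss $385).
$21139.1: inside the interval → strictly worse (loss $4574.3).
$21846.7: inside the interval → strictly worse (loss $3866.7).
$23495.8: inside the interval → strictly worse (loss $2217.6).
$21997.6: inside the interval → strictly worse (loss $3715.8).
Count: 8.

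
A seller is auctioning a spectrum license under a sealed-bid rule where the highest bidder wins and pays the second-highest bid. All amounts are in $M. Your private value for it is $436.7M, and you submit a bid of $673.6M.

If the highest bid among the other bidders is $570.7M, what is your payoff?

Your bid $673.6M exceeds the highest competing bid $570.7M, so you win.
In a second-price auction the winner pays the second-highest bid, $570.7M.
Payoff = value − price = $436.7M − $570.7M = −$134M.

−$134M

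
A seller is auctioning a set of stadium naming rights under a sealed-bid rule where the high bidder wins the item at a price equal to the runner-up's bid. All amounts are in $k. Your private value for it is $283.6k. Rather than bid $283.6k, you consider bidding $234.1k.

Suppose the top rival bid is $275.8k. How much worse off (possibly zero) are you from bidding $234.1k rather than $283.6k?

$7.8k

Bidding your value $283.6k: you win (since $283.6k > $275.8k) and pay $275.8k. Payoff $7.8k.
Bidding $234.1k: you lose. Payoff $0k.
The competing bid $275.8k lies between your shaded bid and your value, so underbidding forfeits an item you could have won at a profitable price.
Loss from deviating = $7.8k − ($0k) = $7.8k.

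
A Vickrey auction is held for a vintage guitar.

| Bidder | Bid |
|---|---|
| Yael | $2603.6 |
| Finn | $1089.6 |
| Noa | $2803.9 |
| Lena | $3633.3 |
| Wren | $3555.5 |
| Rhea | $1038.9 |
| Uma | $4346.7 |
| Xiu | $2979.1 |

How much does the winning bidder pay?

Highest bid: Uma at $4346.7, so Uma wins.
Second-highest bid: Lena at $3633.3 — that is the price the winner pays.

$3633.3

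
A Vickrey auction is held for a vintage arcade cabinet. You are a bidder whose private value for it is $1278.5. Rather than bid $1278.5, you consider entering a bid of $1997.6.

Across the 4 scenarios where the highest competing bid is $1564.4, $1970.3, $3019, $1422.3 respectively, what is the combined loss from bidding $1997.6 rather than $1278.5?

$1121.5

The deviation costs you only when the competing bid falls strictly between $1278.5 and $1997.6; elsewhere both bids give the same outcome.
$1564.4: truthful payoff $0, deviation payoff −$285.9 → loss $285.9.
$1970.3: truthful payoff $0, deviation payoff −$691.8 → loss $691.8.
$3019: outcomes coincide → loss $0.
$1422.3: truthful payoff $0, deviation payoff −$143.8 → loss $143.8.
Total loss = $285.9 + $691.8 + $143.8 = $1121.5.
Because the price is fixed by the runner-up's bid, deviating from your value can only change a good outcome into a bad one — never the reverse.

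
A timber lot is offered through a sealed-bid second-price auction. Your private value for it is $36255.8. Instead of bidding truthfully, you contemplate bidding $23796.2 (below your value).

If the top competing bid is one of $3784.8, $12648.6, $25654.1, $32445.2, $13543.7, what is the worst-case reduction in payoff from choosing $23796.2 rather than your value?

$10601.7

$3784.8: same outcome either way → loss $0.
$12648.6: same outcome either way → loss $0.
$25654.1: truthful gives $10601.7, deviation gives $0 → loss $10601.7.
$32445.2: truthful gives $3810.6, deviation gives $0 → loss $3810.6.
$13543.7: same outcome either way → loss $0.
Maximum loss: $10601.7.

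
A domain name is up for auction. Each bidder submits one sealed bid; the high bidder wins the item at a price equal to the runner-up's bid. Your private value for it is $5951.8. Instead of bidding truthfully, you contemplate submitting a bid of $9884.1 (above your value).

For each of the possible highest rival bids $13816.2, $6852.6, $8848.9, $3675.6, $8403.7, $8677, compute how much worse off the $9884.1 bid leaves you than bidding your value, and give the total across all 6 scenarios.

The deviation costs you only when the competing bid falls strictly between $5951.8 and $9884.1; elsewhere both bids give the same outcome.
$13816.2: outcomes coincide → loss $0.
$6852.6: truthful payoff $0, deviation payoff −$900.8 → loss $900.8.
$8848.9: truthful payoff $0, deviation payoff −$2897.1 → loss $2897.1.
$3675.6: outcomes coincide → loss $0.
$8403.7: truthful payoff $0, deviation payoff −$2451.9 → loss $2451.9.
$8677: truthful payoff $0, deviation payoff −$2725.2 → loss $2725.2.
Total loss = $900.8 + $2897.1 + $2451.9 + $2725.2 = $8975.

$8975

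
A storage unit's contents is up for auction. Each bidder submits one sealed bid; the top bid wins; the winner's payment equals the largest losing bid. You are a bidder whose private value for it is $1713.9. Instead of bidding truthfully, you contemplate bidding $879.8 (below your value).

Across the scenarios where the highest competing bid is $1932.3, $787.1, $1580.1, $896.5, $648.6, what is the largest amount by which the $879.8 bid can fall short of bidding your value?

$817.4

$1932.3: same outcome either way → loss $0.
$787.1: same outcome either way → loss $0.
$1580.1: truthful gives $133.8, deviation gives $0 → loss $133.8.
$896.5: truthful gives $817.4, deviation gives $0 → loss $817.4.
$648.6: same outcome either way → loss $0.
Maximum loss: $817.4.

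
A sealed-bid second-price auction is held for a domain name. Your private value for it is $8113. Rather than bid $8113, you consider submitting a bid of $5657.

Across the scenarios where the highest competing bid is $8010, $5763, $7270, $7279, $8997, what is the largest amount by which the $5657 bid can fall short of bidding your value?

$8010: truthful gives $103, deviation gives $0 → loss $103.
$5763: truthful gives $2350, deviation gives $0 → loss $2350.
$7270: truthful gives $843, deviation gives $0 → loss $843.
$7279: truthful gives $834, deviation gives $0 → loss $834.
$8997: same outcome either way → loss $0.
Maximum loss: $2350.

$2350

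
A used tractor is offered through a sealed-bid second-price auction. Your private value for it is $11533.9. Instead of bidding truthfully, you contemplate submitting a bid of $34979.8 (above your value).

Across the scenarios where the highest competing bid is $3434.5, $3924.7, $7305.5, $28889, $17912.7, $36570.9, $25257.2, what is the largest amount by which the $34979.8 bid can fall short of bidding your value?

$17355.1

$3434.5: same outcome either way → loss $0.
$3924.7: same outcome either way → loss $0.
$7305.5: same outcome either way → loss $0.
$28889: truthful gives $0, deviation gives −$17355.1 → loss $17355.1.
$17912.7: truthful gives $0, deviation gives −$6378.8 → loss $6378.8.
$36570.9: same outcome either way → loss $0.
$25257.2: truthful gives $0, deviation gives −$13723.3 → loss $13723.3.
Maximum loss: $17355.1.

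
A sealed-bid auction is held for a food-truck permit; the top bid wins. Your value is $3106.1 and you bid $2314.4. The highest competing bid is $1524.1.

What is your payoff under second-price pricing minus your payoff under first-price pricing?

You have the highest bid, so you win under either rule.
Second-price: pay $1524.1 → payoff $1582.
First-price: pay your own bid $2314.4 → payoff $791.7.
Difference = $1582 − ($791.7) = $790.3.

$790.3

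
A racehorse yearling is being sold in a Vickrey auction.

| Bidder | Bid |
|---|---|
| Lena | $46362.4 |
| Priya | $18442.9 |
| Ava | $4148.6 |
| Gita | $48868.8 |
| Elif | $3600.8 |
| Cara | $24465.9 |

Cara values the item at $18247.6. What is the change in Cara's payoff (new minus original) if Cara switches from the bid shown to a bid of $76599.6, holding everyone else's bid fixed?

The highest bid among the other bidders is $48868.8; Cara's bid doesn't change that.
Original bid $24465.9: Cara is not highest (top rival bid is $48868.8); payoff $0.
Alternative bid $76599.6: Cara is highest, pays the top rival bid $48868.8; payoff $18247.6 − $48868.8 = −$30621.2.
Change in payoff = −$30621.2 − ($0) = −$30621.2.

−$30621.2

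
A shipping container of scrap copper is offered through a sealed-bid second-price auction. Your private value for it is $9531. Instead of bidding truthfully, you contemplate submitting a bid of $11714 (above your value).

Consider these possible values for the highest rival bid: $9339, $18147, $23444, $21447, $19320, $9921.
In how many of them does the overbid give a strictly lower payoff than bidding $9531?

1

The deviation hurts exactly when the highest competing bid lies strictly between $9531 and $11714 — overbidding then wins at a price above your value.
$9339: below both → same outcome either way.
$18147: above both → same outcome either way.
$23444: above both → same outcome either way.
$21447: above both → same outcome either way.
$19320: above both → same outcome either way.
$9921: inside the interval → strictly worse (loss $390).
Count: 1.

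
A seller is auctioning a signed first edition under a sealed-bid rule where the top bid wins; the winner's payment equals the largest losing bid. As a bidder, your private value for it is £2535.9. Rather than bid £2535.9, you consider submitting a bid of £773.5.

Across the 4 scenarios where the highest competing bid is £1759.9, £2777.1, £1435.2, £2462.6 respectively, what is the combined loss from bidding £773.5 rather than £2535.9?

The deviation costs you only when the competing bid falls strictly between £773.5 and £2535.9; elsewhere both bids give the same outcome.
£1759.9: truthful payoff £776, deviation payoff £0 → loss £776.
£2777.1: outcomes coincide → loss £0.
£1435.2: truthful payoff £1100.7, deviation payoff £0 → loss £1100.7.
£2462.6: truthful payoff £73.3, deviation payoff £0 → loss £73.3.
Total loss = £776 + £1100.7 + £73.3 = £1950.

£1950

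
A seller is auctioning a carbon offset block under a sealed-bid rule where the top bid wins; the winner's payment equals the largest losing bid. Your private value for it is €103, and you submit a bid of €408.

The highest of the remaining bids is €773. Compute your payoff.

€0

Your bid €408 is below the highest competing bid €773, so you lose.
A losing bidder pays nothing and receives nothing: payoff = €0.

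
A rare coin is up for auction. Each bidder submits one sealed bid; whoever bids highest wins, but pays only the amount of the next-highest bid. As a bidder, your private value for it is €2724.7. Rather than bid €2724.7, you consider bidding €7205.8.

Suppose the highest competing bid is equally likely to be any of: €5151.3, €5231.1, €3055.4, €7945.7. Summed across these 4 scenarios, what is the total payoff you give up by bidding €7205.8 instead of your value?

The deviation costs you only when the competing bid falls strictly between €2724.7 and €7205.8; elsewhere both bids give the same outcome.
€5151.3: truthful payoff €0, deviation payoff −€2426.6 → loss €2426.6.
€5231.1: truthful payoff €0, deviation payoff −€2506.4 → loss €2506.4.
€3055.4: truthful payoff €0, deviation payoff −€330.7 → loss €330.7.
€7945.7: outcomes coincide → loss €0.
Total loss = €2426.6 + €2506.4 + €330.7 = €5263.7.

€5263.7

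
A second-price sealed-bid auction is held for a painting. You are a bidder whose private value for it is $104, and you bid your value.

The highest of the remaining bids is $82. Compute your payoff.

$22

Your bid $104 exceeds the highest competing bid $82, so you win.
In a second-price auction the winner pays the second-highest bid, $82.
Payoff = value − price = $104 − $82 = $22.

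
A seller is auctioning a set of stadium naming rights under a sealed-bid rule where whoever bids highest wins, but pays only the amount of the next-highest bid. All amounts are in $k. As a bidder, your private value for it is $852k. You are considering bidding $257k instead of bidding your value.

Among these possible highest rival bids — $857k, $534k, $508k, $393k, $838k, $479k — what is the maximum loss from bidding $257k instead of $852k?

$459k

$857k: same outcome either way → loss $0k.
$534k: truthful gives $318k, deviation gives $0k → loss $318k.
$508k: truthful gives $344k, deviation gives $0k → loss $344k.
$393k: truthful gives $459k, deviation gives $0k → loss $459k.
$838k: truthful gives $14k, deviation gives $0k → loss $14k.
$479k: truthful gives $373k, deviation gives $0k → loss $373k.
Maximum loss: $459k.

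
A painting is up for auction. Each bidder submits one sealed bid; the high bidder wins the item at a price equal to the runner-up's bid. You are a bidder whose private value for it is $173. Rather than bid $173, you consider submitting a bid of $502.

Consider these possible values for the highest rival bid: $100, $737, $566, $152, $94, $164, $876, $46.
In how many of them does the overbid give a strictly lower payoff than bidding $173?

0

The deviation hurts exactly when the highest competing bid lies strictly between $173 and $502 — overbidding then wins at a price above your value.
$100: below both → same outcome either way.
$737: above both → same outcome either way.
$566: above both → same outcome either way.
$152: below both → same outcome either way.
$94: below both → same outcome either way.
$164: below both → same outcome either way.
$876: above both → same outcome either way.
$46: below both → same outcome either way.
Count: 0.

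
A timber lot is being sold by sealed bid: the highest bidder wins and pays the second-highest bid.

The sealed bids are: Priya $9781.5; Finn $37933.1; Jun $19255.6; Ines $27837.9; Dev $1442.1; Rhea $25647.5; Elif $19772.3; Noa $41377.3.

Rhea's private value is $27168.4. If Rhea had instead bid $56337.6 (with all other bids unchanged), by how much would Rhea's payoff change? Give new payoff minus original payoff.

−$14208.9

The highest bid among the other bidders is $41377.3; Rhea's bid doesn't change that.
Original bid $25647.5: Rhea is not highest (top rival bid is $41377.3); payoff $0.
Alternative bid $56337.6: Rhea is highest, pays the top rival bid $41377.3; payoff $27168.4 − $41377.3 = −$14208.9.
Change in payoff = −$14208.9 − ($0) = −$14208.9.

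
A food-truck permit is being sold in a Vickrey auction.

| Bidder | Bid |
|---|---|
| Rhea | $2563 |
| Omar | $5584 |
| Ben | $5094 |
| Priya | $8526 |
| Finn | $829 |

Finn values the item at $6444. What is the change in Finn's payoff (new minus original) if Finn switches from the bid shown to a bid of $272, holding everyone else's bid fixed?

The highest bid among the other bidders is $8526; Finn's bid doesn't change that.
Original bid $829: Finn is not highest (top rival bid is $8526); payoff $0.
Alternative bid $272: Finn is not highest (top rival bid is $8526); payoff $0.
Change in payoff = $0 − ($0) = $0.

$0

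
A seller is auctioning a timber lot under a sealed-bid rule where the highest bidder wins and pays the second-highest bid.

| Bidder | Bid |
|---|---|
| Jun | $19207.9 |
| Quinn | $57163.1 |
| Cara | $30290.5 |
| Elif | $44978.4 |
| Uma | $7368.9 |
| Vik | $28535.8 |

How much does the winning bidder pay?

$44978.4

Highest bid: Quinn at $57163.1, so Quinn wins.
Second-highest bid: Elif at $44978.4 — that is the price the winner pays.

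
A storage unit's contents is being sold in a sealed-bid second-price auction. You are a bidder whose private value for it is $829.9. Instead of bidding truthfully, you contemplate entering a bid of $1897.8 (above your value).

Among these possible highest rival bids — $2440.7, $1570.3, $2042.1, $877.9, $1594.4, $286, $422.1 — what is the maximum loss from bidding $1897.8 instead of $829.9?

$764.5

$2440.7: same outcome either way → loss $0.
$1570.3: truthful gives $0, deviation gives −$740.4 → loss $740.4.
$2042.1: same outcome either way → loss $0.
$877.9: truthful gives $0, deviation gives −$48 → loss $48.
$1594.4: truthful gives $0, deviation gives −$764.5 → loss $764.5.
$286: same outcome either way → loss $0.
$422.1: same outcome either way → loss $0.
Maximum loss: $764.5.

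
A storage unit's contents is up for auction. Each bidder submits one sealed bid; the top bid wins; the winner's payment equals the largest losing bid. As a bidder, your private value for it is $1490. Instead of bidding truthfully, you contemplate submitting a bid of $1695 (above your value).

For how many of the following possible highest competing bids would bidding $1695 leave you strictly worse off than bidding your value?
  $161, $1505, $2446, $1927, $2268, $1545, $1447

The deviation hurts exactly when the highest competing bid lies strictly between $1490 and $1695 — overbidding then wins at a price above your value.
$161: below both → same outcome either way.
$1505: inside the interval → strictly worse (loss $15).
$2446: above both → same outcome either way.
$1927: above both → same outcome either way.
$2268: above both → same outcome either way.
$1545: inside the interval → strictly worse (loss $55).
$1447: below both → same outcome either way.
Count: 2.

2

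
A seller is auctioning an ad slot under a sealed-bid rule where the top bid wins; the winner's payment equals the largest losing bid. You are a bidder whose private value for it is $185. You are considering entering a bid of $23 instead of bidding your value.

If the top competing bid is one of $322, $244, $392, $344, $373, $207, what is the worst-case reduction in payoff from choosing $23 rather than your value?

$0

$322: same outcome either way → loss $0.
$244: same outcome either way → loss $0.
$392: same outcome either way → loss $0.
$344: same outcome either way → loss $0.
$373: same outcome either way → loss $0.
$207: same outcome either way → loss $0.
Maximum loss: $0.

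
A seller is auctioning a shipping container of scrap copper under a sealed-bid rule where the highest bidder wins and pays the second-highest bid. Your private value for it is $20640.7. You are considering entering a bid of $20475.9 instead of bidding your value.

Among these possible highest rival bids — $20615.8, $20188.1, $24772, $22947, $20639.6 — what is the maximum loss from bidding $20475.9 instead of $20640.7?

$24.9

$20615.8: truthful gives $24.9, deviation gives $0 → loss $24.9.
$20188.1: same outcome either way → loss $0.
$24772: same outcome either way → loss $0.
$22947: same outcome either way → loss $0.
$20639.6: truthful gives $1.1, deviation gives $0 → loss $1.1.
Maximum loss: $24.9.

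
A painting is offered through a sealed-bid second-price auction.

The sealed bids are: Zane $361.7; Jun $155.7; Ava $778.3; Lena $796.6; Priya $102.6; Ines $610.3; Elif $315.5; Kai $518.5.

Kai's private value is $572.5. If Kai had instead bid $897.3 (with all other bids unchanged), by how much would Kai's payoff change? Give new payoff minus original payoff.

The highest bid among the other bidders is $796.6; Kai's bid doesn't change that.
Original bid $518.5: Kai is not highest (top rival bid is $796.6); payoff $0.
Alternative bid $897.3: Kai is highest, pays the top rival bid $796.6; payoff $572.5 − $796.6 = −$224.1.
Change in payoff = −$224.1 − ($0) = −$224.1.

−$224.1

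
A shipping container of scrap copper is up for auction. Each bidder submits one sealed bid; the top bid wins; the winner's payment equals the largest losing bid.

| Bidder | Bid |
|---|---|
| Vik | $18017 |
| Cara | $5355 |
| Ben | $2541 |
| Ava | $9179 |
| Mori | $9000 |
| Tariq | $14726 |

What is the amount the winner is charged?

Highest bid: Vik at $18017, so Vik wins.
Second-highest bid: Tariq at $14726 — that is the price the winner pays.

$14726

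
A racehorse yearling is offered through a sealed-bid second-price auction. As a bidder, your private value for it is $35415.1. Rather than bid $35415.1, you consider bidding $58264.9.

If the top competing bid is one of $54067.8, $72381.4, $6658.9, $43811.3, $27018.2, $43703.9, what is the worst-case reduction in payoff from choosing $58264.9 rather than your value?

$54067.8: truthful gives $0, deviation gives −$18652.7 → loss $18652.7.
$72381.4: same outcome either way → loss $0.
$6658.9: same outcome either way → loss $0.
$43811.3: truthful gives $0, deviation gives −$8396.2 → loss $8396.2.
$27018.2: same outcome either way → loss $0.
$43703.9: truthful gives $0, deviation gives −$8288.8 → loss $8288.8.
Maximum loss: $18652.7.

$18652.7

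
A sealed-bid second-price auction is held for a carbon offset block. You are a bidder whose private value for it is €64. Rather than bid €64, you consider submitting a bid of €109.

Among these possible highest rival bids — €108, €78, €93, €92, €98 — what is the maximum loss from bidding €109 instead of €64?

€108: truthful gives €0, deviation gives −€44 → loss €44.
€78: truthful gives €0, deviation gives −€14 → loss €14.
€93: truthful gives €0, deviation gives −€29 → loss €29.
€92: truthful gives €0, deviation gives −€28 → loss €28.
€98: truthful gives €0, deviation gives −€34 → loss €34.
Maximum loss: €44.

€44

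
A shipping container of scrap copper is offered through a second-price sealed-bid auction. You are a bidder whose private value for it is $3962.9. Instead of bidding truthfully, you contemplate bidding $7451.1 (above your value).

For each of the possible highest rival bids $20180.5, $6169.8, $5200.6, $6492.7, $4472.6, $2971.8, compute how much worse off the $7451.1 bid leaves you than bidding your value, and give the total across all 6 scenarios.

$6484.1

The deviation costs you only when the competing bid falls strictly between $3962.9 and $7451.1; elsewhere both bids give the same outcome.
$20180.5: outcomes coincide → loss $0.
$6169.8: truthful payoff $0, deviation payoff −$2206.9 → loss $2206.9.
$5200.6: truthful payoff $0, deviation payoff −$1237.7 → loss $1237.7.
$6492.7: truthful payoff $0, deviation payoff −$2529.8 → loss $2529.8.
$4472.6: truthful payoff $0, deviation payoff −$509.7 → loss $509.7.
$2971.8: outcomes coincide → loss $0.
Total loss = $2206.9 + $1237.7 + $2529.8 + $509.7 = $6484.1.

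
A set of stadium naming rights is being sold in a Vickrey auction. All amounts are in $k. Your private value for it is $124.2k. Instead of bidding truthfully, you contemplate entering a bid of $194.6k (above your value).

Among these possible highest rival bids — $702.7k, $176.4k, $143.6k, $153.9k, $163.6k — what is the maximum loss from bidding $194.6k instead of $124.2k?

$52.2k

$702.7k: same outcome either way → loss $0k.
$176.4k: truthful gives $0k, deviation gives −$52.2k → loss $52.2k.
$143.6k: truthful gives $0k, deviation gives −$19.4k → loss $19.4k.
$153.9k: truthful gives $0k, deviation gives −$29.7k → loss $29.7k.
$163.6k: truthful gives $0k, deviation gives −$39.4k → loss $39.4k.
Maximum loss: $52.2k.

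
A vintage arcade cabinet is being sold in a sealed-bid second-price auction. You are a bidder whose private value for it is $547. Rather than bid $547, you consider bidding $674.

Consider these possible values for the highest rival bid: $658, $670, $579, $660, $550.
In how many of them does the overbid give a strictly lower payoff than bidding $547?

5

The deviation hurts exactly when the highest competing bid lies strictly between $547 and $674 — overbidding then wins at a price above your value.
$658: inside the interval → strictly worse (loss $111).
$670: inside the interval → strictly worse (loss $123).
$579: inside the interval → strictly worse (loss $32).
$660: inside the interval → strictly worse (loss $113).
$550: inside the interval → strictly worse (loss $3).
Count: 5.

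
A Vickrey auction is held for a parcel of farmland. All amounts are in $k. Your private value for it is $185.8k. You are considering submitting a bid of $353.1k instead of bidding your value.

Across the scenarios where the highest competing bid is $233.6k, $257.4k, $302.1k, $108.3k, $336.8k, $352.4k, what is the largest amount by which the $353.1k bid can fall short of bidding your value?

$233.6k: truthful gives $0k, deviation gives −$47.8k → loss $47.8k.
$257.4k: truthful gives $0k, deviation gives −$71.6k → loss $71.6k.
$302.1k: truthful gives $0k, deviation gives −$116.3k → loss $116.3k.
$108.3k: same outcome either way → loss $0k.
$336.8k: truthful gives $0k, deviation gives −$151k → loss $151k.
$352.4k: truthful gives $0k, deviation gives −$166.6k → loss $166.6k.
Maximum loss: $166.6k.

$166.6k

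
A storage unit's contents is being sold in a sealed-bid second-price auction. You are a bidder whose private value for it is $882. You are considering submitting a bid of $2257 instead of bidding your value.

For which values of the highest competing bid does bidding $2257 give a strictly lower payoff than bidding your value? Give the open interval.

If the competing bid is below $882, both bids win at the same price — no difference.
If it is above $2257, both bids lose — no difference.
If it lies strictly between $882 and $2257, bidding your value loses (payoff 0) while bidding $2257 wins at a price above your value (payoff negative).
So the deviation strictly hurts on the open interval ($882, $2257).

($882, $2257)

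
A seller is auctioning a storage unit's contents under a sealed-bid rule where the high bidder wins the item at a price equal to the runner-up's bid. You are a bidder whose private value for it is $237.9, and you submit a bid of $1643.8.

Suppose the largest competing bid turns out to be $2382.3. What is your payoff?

Your bid $1643.8 is below the highest competing bid $2382.3, so you lose.
A losing bidder pays nothing and receives nothing: payoff = $0.

$0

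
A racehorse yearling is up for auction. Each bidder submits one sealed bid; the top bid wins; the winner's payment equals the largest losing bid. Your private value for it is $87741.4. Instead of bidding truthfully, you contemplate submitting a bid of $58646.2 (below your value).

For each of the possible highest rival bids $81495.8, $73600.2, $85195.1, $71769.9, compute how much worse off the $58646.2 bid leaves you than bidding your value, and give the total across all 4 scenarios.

$38904.6

The deviation costs you only when the competing bid falls strictly between $58646.2 and $87741.4; elsewhere both bids give the same outcome.
$81495.8: truthful payoff $6245.6, deviation payoff $0 → loss $6245.6.
$73600.2: truthful payoff $14141.2, deviation payoff $0 → loss $14141.2.
$85195.1: truthful payoff $2546.3, deviation payoff $0 → loss $2546.3.
$71769.9: truthful payoff $15971.5, deviation payoff $0 → loss $15971.5.
Total loss = $6245.6 + $14141.2 + $2546.3 + $15971.5 = $38904.6.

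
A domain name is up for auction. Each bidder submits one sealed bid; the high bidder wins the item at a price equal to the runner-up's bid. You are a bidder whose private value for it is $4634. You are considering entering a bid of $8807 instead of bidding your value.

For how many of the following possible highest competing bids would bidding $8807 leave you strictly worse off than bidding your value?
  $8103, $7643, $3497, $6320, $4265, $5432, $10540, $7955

The deviation hurts exactly when the highest competing bid lies strictly between $4634 and $8807 — overbidding then wins at a price above your value.
$8103: inside the interval → strictly worse (loss $3469).
$7643: inside the interval → strictly worse (loss $3009).
$3497: below both → same outcome either way.
$6320: inside the interval → strictly worse (loss $1686).
$4265: below both → same outcome either way.
$5432: inside the interval → strictly worse (loss $798).
$10540: above both → same outcome either way.
$7955: inside the interval → strictly worse (loss $3321).
Count: 5.

5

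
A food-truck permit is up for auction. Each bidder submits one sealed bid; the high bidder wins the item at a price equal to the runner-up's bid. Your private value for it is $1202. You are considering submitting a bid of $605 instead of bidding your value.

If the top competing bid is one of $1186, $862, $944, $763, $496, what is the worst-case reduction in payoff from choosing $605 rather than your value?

$439

$1186: truthful gives $16, deviation gives $0 → loss $16.
$862: truthful gives $340, deviation gives $0 → loss $340.
$944: truthful gives $258, deviation gives $0 → loss $258.
$763: truthful gives $439, deviation gives $0 → loss $439.
$496: same outcome either way → loss $0.
Maximum loss: $439.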